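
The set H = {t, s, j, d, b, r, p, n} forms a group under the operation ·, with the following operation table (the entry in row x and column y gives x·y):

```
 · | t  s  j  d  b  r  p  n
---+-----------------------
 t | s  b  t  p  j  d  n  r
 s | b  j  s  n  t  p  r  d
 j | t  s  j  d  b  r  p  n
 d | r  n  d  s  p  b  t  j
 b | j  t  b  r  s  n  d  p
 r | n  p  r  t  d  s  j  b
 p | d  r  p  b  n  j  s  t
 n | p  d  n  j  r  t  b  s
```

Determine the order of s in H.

The identity element is j (its row matches the header).
s^1 = s
s^2 = s·s = j
The first power of s equal to the identity is s^2, so ord(s) = 2.
(Structurally, H here is isomorphic to the quaternion group Q_8.)

2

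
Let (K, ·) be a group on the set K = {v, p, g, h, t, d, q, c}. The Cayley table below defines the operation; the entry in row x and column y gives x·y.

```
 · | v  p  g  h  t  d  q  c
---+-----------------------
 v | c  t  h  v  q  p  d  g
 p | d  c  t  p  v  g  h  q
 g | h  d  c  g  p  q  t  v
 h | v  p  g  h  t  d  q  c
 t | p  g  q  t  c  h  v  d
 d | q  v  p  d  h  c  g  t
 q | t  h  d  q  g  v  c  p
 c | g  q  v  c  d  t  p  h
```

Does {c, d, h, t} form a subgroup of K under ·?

{c, d, h, t} contains the identity h.
Checking products: every product of two elements of {c, d, h, t} (read from the table) lies in {c, d, h, t}, so the set is closed.
In a finite group, a nonempty closed subset is a subgroup. So {c, d, h, t} ≤ K.

Yes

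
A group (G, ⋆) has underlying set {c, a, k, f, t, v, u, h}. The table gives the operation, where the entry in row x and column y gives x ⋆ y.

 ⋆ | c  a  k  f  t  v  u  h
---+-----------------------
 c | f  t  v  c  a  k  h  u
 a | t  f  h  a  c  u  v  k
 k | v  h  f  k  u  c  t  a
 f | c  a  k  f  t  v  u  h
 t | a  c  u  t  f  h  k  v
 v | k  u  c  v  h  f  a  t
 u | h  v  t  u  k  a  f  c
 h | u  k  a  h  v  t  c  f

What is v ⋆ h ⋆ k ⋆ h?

v ⋆ h = t
t ⋆ k = u
u ⋆ h = c

c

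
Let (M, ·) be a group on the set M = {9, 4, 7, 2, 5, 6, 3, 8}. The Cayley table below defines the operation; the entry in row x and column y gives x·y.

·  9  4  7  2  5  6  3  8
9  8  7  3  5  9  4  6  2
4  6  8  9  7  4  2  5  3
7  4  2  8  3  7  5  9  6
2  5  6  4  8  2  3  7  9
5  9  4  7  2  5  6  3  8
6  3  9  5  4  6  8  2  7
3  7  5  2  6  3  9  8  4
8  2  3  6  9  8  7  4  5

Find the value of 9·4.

Read row 9, column 4: 9·4 = 7.

7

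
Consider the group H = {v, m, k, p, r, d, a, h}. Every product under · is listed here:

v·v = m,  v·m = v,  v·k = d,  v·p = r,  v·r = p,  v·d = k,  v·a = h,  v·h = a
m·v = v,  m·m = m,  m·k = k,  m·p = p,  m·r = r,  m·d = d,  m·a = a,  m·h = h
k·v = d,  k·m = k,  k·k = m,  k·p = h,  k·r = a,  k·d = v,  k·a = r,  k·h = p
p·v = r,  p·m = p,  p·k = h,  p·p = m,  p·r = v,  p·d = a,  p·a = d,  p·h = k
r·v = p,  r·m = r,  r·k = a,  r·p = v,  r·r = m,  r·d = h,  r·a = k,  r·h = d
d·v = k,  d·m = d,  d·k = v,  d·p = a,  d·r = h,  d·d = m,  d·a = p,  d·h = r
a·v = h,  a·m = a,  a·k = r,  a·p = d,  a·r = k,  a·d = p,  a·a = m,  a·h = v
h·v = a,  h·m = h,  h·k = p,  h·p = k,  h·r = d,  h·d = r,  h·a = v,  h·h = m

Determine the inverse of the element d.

d

First locate the identity: row m matches the header, so m is the identity.
Scan row d for m: d·d = m. Hence d^(-1) = d.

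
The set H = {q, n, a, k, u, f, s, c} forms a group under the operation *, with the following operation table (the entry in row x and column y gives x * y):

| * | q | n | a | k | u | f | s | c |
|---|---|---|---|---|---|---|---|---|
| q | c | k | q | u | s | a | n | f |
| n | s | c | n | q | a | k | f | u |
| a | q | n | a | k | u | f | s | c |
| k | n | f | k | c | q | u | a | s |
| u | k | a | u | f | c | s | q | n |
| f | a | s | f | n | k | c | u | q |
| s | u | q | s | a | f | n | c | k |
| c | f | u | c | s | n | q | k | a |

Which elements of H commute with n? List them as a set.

Compare row n with column n entry by entry.
u * n = a = n * u, so u commutes with n.
f * n = s but n * f = k, so f does not.
Collecting the elements that commute with n: C(n) = {a, c, n, u}.
(Structurally, H here is isomorphic to the quaternion group Q_8.)

{a, c, n, u}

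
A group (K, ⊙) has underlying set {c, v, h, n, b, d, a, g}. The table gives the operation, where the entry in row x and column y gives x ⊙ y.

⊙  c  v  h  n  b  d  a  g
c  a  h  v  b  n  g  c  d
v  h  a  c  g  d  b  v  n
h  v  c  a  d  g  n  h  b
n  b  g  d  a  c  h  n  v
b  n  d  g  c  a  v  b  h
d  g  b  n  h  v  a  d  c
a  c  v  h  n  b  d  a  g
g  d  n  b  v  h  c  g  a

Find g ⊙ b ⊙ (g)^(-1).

The identity is a. In row g, the entry a sits in column g, so g^(-1) = g.
g ⊙ b = h
h ⊙ g = b
(Structurally, K here is isomorphic to the elementary abelian group (Z_2)^3.)

b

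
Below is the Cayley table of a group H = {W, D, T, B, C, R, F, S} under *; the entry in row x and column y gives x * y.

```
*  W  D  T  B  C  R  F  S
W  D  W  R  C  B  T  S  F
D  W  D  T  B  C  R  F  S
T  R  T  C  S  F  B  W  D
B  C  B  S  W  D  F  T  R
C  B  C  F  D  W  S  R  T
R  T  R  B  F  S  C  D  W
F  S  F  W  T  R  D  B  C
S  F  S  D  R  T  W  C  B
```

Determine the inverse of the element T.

S

First locate the identity: row D matches the header, so D is the identity.
Scan row T for D: T * S = D. Hence T^(-1) = S.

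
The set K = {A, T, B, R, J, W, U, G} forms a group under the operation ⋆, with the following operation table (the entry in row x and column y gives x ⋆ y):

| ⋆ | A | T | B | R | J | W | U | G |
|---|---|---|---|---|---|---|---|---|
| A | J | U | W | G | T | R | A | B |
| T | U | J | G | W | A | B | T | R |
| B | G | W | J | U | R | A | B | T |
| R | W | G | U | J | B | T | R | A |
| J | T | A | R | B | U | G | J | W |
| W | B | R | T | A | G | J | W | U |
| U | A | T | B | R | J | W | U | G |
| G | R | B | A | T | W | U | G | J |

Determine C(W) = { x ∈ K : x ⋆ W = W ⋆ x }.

{G, J, U, W}

Compare row W with column W entry by entry.
J ⋆ W = G = W ⋆ J, so J commutes with W.
R ⋆ W = T but W ⋆ R = A, so R does not.
Collecting the elements that commute with W: C(W) = {G, J, U, W}.
(Structurally, K here is isomorphic to the quaternion group Q_8.)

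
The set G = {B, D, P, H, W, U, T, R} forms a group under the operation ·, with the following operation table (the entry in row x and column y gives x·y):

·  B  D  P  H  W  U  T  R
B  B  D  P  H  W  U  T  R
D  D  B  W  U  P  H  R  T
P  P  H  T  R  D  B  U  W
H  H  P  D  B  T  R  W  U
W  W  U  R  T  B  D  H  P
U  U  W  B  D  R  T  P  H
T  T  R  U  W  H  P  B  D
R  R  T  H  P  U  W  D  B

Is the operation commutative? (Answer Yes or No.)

No

P·W = D but W·P = R.
Since P and W do not commute, G is not abelian.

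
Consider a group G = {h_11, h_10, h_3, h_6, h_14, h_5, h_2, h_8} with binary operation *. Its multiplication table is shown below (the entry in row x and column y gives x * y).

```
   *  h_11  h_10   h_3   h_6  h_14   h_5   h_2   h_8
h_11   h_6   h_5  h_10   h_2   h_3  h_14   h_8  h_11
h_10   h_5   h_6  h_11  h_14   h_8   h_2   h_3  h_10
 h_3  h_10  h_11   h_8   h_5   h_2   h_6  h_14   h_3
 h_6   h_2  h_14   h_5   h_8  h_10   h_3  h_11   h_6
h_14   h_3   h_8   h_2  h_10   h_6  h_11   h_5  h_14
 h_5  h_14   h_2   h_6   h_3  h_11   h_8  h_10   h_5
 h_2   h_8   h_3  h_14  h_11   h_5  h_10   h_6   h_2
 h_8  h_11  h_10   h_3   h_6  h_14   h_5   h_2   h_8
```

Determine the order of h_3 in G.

The identity element is h_8 (its row matches the header).
h_3^1 = h_3
h_3^2 = h_3 * h_3 = h_8
The first power of h_3 equal to the identity is h_3^2, so ord(h_3) = 2.

2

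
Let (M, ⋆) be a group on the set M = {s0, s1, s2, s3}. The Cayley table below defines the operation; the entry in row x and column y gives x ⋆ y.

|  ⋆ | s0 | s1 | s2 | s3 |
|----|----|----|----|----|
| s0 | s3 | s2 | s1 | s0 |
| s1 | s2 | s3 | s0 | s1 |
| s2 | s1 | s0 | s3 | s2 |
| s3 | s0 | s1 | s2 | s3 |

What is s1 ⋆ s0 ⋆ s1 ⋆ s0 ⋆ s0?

s0

s1 ⋆ s0 = s2
s2 ⋆ s1 = s0
s0 ⋆ s0 = s3
s3 ⋆ s0 = s0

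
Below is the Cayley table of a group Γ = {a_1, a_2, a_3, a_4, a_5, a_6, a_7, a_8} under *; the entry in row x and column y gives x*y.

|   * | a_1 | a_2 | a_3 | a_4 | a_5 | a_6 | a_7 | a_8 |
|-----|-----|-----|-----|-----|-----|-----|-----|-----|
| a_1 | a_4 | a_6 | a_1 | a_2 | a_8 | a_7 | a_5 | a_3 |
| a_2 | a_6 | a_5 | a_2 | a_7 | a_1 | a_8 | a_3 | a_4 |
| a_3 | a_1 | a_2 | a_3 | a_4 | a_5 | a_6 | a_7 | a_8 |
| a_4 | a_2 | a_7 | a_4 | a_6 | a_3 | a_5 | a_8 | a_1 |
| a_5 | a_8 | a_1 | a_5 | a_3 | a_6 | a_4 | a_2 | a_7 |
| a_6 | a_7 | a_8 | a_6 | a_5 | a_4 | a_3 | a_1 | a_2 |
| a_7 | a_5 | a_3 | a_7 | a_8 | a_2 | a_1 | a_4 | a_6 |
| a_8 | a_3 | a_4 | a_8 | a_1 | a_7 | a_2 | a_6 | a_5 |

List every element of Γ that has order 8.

Identity is a_3. Compute the order of each non-identity element by repeated multiplication:
  a_1: a_1 → a_4 → a_2 → a_6 → a_7 → a_5 → a_8 → a_3  (order 8)
  a_2: a_2 → a_5 → a_1 → a_6 → a_8 → a_4 → a_7 → a_3  (order 8)
  a_4: a_4 → a_6 → a_5 → a_3  (order 4)
  a_5: a_5 → a_6 → a_4 → a_3  (order 4)
  a_6: a_6 → a_3  (order 2)
  a_7: a_7 → a_4 → a_8 → a_6 → a_1 → a_5 → a_2 → a_3  (order 8)
  a_8: a_8 → a_5 → a_7 → a_6 → a_2 → a_4 → a_1 → a_3  (order 8)
Elements of order 8: {a_1, a_2, a_7, a_8}.

{a_1, a_2, a_7, a_8}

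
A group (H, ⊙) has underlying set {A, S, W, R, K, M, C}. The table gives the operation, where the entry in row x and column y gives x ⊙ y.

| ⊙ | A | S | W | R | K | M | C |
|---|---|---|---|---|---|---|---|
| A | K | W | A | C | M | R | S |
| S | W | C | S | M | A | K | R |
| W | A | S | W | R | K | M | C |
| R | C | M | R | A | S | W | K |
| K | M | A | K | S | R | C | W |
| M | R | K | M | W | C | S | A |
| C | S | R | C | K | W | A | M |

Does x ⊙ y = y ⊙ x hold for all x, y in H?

Yes

Check whether the table is symmetric across its main diagonal.
Every entry (row x, col y) equals the entry (row y, col x), so H is abelian.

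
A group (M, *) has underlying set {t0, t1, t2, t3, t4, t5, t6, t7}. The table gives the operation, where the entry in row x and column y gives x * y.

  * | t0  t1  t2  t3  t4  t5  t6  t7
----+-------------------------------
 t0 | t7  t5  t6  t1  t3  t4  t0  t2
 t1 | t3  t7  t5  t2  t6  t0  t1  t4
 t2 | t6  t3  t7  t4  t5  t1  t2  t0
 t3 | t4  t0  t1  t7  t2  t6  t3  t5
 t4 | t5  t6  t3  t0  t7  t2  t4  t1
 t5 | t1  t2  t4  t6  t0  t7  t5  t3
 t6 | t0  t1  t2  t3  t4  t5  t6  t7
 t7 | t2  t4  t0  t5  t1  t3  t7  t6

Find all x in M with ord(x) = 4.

{t0, t1, t2, t3, t4, t5}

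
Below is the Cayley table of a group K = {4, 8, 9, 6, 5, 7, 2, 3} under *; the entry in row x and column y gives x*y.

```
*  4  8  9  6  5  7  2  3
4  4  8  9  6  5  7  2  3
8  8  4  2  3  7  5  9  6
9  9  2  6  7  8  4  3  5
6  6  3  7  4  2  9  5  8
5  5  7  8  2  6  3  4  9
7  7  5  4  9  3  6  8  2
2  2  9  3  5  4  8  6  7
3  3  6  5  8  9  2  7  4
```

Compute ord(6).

The identity element is 4 (its row matches the header).
6^1 = 6
6^2 = 6*6 = 4
The first power of 6 equal to the identity is 6^2, so ord(6) = 2.

2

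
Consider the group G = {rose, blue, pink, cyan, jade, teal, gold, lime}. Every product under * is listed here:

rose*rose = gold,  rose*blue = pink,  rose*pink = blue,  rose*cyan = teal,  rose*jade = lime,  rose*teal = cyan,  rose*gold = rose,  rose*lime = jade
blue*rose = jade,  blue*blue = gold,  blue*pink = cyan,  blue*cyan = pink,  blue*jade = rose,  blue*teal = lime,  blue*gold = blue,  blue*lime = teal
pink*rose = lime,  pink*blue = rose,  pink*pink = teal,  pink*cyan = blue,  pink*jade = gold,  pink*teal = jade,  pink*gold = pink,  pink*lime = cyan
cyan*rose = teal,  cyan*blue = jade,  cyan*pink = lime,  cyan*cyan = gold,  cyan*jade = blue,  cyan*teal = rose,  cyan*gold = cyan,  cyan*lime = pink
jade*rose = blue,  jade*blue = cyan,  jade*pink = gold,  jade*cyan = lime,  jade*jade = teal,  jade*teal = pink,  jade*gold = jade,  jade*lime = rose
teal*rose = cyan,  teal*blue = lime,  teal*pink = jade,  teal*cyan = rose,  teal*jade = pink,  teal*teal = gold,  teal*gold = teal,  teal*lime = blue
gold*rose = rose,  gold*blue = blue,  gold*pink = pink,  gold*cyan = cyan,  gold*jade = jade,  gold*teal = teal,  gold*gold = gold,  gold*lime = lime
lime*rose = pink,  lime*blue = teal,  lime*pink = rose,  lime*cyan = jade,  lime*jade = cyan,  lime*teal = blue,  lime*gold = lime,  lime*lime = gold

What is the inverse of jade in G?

First locate the identity: row gold matches the header, so gold is the identity.
Scan row jade for gold: jade * pink = gold. Hence jade^(-1) = pink.

pink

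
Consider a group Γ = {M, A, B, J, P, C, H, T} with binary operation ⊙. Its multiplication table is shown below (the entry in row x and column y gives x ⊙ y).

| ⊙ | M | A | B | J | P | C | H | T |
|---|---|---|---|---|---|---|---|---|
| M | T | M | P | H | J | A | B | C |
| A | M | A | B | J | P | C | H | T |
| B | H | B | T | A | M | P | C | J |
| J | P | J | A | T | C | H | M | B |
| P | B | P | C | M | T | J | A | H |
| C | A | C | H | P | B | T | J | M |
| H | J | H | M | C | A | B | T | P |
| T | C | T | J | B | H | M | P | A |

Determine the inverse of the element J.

B

First locate the identity: row A matches the header, so A is the identity.
Scan row J for A: J ⊙ B = A. Hence J^(-1) = B.
(Structurally, Γ here is isomorphic to the quaternion group Q_8.)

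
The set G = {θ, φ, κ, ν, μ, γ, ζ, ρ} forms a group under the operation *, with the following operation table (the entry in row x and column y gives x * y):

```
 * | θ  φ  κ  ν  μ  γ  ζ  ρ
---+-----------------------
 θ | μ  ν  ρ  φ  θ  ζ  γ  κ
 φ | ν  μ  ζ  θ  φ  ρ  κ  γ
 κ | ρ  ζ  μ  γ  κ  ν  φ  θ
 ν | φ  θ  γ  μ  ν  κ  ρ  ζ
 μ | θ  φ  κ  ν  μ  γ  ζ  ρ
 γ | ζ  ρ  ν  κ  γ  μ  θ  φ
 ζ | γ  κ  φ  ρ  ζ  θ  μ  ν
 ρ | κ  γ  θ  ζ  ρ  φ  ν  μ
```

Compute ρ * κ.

Read row ρ, column κ: ρ * κ = θ.
(Structurally, G here is isomorphic to the elementary abelian group (Z_2)^3.)

θ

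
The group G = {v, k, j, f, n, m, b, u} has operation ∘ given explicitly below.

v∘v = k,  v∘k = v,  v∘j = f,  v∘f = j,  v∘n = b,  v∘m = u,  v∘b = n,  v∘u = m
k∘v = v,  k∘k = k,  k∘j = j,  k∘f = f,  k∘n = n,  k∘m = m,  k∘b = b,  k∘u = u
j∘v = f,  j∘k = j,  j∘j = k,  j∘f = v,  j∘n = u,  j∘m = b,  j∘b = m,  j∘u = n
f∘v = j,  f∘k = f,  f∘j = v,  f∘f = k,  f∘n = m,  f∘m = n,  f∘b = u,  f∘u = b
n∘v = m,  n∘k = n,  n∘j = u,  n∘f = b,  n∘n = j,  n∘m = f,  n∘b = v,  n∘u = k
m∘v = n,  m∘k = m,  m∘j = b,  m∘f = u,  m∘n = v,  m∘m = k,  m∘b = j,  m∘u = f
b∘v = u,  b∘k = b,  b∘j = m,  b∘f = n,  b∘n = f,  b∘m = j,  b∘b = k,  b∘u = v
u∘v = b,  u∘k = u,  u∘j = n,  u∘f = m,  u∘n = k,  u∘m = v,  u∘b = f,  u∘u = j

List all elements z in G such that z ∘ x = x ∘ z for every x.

An element z is central iff its row equals its column in the table.
For b: b ∘ u = v ≠ f = u ∘ b, so b ∉ Z.
Checking each element this way leaves Z(G) = {j, k}.
(Structurally, G here is isomorphic to the dihedral group D_4.)

{j, k}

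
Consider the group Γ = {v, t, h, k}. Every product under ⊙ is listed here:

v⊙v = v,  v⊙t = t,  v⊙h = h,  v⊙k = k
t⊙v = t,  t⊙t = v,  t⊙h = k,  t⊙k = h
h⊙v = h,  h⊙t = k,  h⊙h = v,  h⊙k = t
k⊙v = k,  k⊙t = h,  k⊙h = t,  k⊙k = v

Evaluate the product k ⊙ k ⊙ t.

k ⊙ k = v
v ⊙ t = t

t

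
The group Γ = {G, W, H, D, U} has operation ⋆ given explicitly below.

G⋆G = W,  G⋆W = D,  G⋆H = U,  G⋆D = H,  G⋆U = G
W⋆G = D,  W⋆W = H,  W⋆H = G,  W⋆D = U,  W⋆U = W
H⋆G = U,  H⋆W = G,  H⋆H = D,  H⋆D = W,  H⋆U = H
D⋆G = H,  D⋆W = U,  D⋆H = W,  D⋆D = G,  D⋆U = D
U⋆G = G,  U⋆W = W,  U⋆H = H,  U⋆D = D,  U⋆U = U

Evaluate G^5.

U

G^1 = G
G^2 = G ⋆ G = W
G^3 = W ⋆ G = D
G^4 = D ⋆ G = H
G^5 = H ⋆ G = U
(Structurally, Γ here is isomorphic to the cyclic group Z_5.)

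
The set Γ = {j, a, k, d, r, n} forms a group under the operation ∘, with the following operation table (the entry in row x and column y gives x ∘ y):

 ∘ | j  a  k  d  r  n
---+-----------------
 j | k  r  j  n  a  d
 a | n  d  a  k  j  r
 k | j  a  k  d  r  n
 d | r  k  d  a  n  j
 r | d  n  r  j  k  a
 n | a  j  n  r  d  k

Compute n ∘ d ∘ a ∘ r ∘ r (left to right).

n

n ∘ d = r
r ∘ a = n
n ∘ r = d
d ∘ r = n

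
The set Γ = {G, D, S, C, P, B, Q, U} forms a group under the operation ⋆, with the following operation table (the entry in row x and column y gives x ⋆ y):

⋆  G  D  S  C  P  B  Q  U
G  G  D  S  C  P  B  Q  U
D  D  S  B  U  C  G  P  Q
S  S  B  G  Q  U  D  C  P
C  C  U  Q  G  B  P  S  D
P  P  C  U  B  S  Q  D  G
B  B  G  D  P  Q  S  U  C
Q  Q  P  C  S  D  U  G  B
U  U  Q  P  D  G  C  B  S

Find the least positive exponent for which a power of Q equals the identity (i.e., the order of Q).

The identity element is G (its row matches the header).
Q^1 = Q
Q^2 = Q ⋆ Q = G
The first power of Q equal to the identity is Q^2, so ord(Q) = 2.

2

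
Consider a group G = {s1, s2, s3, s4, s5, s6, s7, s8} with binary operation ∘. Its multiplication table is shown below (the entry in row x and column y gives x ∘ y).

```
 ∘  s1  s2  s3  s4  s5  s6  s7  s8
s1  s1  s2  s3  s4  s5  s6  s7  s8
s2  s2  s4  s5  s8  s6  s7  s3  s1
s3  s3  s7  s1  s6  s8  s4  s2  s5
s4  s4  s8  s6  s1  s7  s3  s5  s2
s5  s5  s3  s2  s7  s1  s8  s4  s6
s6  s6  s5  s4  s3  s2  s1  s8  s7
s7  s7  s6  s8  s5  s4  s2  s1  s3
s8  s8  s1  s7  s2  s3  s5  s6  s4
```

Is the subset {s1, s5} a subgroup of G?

Yes

{s1, s5} contains the identity s1.
Checking products: every product of two elements of {s1, s5} (read from the table) lies in {s1, s5}, so the set is closed.
In a finite group, a nonempty closed subset is a subgroup. So {s1, s5} ≤ G.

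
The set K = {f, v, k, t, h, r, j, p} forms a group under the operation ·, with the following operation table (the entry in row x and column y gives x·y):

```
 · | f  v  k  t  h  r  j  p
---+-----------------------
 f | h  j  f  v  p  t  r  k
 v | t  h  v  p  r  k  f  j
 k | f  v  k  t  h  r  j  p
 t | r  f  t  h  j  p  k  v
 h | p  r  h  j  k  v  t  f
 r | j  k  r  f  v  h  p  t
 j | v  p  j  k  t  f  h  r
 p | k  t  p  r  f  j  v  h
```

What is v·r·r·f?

v·r = k
k·r = r
r·f = j
(Structurally, K here is isomorphic to the quaternion group Q_8.)

j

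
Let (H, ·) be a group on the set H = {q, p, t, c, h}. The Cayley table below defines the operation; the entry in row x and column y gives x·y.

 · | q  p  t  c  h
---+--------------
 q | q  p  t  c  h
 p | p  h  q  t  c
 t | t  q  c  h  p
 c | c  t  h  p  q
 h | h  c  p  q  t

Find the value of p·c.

t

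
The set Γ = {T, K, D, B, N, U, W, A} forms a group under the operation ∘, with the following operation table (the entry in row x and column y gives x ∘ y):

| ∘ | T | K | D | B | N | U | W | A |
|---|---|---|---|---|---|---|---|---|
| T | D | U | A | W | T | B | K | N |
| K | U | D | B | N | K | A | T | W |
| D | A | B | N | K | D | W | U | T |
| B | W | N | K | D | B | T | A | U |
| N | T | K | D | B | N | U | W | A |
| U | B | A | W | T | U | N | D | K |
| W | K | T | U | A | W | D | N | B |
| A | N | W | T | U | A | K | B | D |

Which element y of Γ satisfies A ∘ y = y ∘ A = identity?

First locate the identity: row N matches the header, so N is the identity.
Scan row A for N: A ∘ T = N. Hence A^(-1) = T.
(Structurally, Γ here is isomorphic to Z_2 x Z_4.)

T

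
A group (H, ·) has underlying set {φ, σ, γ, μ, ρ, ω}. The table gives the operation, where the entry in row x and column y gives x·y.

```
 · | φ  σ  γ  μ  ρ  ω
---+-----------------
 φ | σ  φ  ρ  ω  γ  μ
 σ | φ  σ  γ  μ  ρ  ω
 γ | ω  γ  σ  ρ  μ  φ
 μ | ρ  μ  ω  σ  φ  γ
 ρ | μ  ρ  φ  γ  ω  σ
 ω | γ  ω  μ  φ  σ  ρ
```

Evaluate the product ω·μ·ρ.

γ

ω·μ = φ
φ·ρ = γ
(Structurally, H here is isomorphic to the symmetric group S_3.)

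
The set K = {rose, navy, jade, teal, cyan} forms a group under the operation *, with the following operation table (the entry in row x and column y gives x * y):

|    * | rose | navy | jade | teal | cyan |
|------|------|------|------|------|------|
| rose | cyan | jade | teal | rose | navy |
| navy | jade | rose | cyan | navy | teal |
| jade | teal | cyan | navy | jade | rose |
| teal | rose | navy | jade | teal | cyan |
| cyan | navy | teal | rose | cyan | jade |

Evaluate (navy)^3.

jade

navy^1 = navy
navy^2 = navy * navy = rose
navy^3 = rose * navy = jade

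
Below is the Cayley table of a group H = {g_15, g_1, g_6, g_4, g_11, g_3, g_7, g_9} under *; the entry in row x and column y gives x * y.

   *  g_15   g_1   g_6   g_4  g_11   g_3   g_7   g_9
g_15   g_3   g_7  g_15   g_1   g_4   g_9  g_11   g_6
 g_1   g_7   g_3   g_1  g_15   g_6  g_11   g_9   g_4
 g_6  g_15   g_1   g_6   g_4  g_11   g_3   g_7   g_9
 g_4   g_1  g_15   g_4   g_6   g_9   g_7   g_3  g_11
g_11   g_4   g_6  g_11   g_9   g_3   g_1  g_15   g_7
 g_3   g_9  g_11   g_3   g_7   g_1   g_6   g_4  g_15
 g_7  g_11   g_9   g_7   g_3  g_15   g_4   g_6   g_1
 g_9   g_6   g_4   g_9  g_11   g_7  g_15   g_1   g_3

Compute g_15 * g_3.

g_9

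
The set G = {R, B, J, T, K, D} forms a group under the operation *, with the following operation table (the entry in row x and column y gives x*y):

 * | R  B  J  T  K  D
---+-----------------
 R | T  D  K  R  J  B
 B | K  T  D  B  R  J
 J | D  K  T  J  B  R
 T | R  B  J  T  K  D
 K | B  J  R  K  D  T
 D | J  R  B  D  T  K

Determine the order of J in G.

2

The identity element is T (its row matches the header).
J^1 = J
J^2 = J*J = T
The first power of J equal to the identity is J^2, so ord(J) = 2.
(Structurally, G here is isomorphic to the symmetric group S_3.)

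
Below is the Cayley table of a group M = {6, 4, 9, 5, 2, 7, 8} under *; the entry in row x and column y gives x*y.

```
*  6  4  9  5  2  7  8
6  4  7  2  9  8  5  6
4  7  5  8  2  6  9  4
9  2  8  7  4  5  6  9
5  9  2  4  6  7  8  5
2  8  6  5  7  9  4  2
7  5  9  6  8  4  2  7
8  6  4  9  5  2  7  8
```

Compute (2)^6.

2^1 = 2
2^2 = 2*2 = 9
2^3 = 9*2 = 5
2^4 = 5*2 = 7
2^5 = 7*2 = 4
2^6 = 4*2 = 6
(Structurally, M here is isomorphic to the cyclic group Z_7.)

6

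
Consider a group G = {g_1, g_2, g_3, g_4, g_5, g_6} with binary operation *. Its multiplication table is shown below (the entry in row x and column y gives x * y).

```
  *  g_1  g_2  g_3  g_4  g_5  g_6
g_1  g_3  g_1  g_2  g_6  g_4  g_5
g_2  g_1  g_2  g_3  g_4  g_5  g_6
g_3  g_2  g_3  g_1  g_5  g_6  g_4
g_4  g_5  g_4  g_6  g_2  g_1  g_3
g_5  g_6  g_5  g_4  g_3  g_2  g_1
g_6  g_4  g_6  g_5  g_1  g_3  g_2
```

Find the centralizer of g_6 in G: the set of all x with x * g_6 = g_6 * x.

{g_2, g_6}

Compare row g_6 with column g_6 entry by entry.
g_1 * g_6 = g_5 but g_6 * g_1 = g_4, so g_1 does not.
Collecting the elements that commute with g_6: C(g_6) = {g_2, g_6}.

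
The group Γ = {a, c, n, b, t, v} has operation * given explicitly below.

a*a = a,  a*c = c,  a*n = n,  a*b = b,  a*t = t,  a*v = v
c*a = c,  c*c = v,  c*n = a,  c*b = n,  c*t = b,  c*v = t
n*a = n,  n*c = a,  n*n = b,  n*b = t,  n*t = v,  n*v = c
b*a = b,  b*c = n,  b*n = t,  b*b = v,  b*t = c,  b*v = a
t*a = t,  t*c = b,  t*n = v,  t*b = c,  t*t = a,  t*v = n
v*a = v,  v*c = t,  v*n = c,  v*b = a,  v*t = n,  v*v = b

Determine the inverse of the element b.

v

First locate the identity: row a matches the header, so a is the identity.
Scan row b for a: b*v = a. Hence b^(-1) = v.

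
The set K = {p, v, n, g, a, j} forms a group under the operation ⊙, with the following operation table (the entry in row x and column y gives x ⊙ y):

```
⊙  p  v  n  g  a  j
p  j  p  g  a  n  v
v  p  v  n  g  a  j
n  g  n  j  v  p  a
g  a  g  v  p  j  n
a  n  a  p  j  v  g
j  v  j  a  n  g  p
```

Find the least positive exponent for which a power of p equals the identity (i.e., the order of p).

3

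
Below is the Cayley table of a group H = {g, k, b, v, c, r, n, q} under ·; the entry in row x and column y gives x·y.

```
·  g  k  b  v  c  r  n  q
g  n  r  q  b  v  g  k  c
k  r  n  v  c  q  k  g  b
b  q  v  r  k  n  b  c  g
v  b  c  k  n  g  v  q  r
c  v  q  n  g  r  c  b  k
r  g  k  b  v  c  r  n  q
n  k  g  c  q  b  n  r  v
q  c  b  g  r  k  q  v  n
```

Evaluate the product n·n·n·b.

n·n = r
r·n = n
n·b = c

c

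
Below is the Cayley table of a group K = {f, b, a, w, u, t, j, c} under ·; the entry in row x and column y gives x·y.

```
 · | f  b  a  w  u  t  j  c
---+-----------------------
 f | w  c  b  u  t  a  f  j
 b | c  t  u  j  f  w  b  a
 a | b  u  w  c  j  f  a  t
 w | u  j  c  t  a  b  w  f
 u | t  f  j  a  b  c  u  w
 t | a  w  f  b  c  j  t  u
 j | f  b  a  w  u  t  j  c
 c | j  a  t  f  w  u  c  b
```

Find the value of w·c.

f

Read row w, column c: w·c = f.
(Structurally, K here is isomorphic to the cyclic group Z_8.)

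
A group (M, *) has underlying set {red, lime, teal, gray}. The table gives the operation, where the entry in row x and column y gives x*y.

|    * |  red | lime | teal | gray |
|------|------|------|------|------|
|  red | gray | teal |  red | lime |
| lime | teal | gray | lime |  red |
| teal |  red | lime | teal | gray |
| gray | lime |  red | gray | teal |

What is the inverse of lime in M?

red

First locate the identity: row teal matches the header, so teal is the identity.
Scan row lime for teal: lime*red = teal. Hence lime^(-1) = red.
(Structurally, M here is isomorphic to the cyclic group Z_4.)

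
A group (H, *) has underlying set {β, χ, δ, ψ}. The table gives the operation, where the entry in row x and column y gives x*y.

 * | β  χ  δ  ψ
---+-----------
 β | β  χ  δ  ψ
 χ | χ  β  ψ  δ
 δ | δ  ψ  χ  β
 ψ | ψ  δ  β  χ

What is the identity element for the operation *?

The identity e satisfies e*x = x for all x, so its row in the table reproduces the column headers.
Row β reads: β, χ, δ, ψ — exactly the header order. So β is the identity.
(Structurally, H here is isomorphic to the cyclic group Z_4.)

β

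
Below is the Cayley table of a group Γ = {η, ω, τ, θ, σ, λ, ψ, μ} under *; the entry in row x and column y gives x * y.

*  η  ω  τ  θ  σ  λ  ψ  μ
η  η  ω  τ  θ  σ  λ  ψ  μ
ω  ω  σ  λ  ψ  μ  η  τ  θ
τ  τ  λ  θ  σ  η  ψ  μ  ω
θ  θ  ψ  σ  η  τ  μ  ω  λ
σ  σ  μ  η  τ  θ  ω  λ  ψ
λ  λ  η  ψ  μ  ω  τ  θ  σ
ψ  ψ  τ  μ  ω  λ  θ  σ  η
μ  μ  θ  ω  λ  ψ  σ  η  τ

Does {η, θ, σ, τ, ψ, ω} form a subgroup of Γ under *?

ω * σ = μ, which is not in {η, θ, σ, τ, ψ, ω}.
The subset is not closed under *, so it is not a subgroup.

No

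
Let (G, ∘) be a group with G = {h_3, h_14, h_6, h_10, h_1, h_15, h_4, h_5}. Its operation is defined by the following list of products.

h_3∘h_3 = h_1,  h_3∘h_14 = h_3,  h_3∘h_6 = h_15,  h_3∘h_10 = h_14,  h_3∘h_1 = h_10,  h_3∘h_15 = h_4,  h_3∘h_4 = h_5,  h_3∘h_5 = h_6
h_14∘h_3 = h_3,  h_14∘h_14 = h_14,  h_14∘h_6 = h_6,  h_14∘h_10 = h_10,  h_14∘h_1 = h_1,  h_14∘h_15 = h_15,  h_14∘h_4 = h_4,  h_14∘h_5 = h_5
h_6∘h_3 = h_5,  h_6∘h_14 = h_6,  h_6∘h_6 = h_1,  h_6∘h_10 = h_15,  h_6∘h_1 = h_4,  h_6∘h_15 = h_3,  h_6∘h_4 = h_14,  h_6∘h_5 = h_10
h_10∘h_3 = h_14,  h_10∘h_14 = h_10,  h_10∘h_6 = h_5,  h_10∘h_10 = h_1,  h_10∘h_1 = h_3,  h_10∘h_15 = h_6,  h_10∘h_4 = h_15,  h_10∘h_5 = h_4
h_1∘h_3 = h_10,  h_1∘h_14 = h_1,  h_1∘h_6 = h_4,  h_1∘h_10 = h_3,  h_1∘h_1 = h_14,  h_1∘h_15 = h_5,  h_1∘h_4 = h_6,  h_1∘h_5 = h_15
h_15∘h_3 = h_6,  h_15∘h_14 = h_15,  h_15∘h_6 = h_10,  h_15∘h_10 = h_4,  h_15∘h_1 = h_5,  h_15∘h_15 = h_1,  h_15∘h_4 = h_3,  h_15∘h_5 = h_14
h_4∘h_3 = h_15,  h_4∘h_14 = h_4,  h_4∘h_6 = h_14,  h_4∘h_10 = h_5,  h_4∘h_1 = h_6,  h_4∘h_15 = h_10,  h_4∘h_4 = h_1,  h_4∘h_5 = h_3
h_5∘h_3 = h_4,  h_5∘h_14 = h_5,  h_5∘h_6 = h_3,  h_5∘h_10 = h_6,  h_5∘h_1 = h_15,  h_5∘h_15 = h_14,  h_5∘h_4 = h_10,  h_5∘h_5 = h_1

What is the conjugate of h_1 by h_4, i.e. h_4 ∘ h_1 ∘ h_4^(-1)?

h_1

The identity is h_14. In row h_4, the entry h_14 sits in column h_6, so h_4^(-1) = h_6.
h_4 ∘ h_1 = h_6
h_6 ∘ h_6 = h_1
(Structurally, G here is isomorphic to the quaternion group Q_8.)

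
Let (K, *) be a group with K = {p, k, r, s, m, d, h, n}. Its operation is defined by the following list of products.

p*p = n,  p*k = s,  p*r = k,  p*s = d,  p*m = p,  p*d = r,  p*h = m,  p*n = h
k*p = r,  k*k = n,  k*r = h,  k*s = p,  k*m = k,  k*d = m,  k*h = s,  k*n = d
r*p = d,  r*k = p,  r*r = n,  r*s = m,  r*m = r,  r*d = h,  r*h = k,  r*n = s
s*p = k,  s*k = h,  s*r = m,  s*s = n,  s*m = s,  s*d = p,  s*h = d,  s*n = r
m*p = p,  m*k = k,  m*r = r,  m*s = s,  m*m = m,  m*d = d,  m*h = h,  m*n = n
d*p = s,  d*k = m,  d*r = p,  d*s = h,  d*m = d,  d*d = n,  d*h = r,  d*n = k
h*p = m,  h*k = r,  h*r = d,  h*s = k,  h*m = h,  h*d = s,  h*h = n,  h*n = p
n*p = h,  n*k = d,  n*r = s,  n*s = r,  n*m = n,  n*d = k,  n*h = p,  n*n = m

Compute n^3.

n^1 = n
n^2 = n * n = m
n^3 = m * n = n
(Structurally, K here is isomorphic to the quaternion group Q_8.)

n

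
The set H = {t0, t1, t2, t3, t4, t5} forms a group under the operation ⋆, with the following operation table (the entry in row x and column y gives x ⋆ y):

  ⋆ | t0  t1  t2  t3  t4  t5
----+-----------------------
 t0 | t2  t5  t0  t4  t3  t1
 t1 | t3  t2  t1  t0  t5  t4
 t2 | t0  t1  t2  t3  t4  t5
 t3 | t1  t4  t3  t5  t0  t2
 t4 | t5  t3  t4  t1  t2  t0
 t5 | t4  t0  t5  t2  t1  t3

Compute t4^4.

t2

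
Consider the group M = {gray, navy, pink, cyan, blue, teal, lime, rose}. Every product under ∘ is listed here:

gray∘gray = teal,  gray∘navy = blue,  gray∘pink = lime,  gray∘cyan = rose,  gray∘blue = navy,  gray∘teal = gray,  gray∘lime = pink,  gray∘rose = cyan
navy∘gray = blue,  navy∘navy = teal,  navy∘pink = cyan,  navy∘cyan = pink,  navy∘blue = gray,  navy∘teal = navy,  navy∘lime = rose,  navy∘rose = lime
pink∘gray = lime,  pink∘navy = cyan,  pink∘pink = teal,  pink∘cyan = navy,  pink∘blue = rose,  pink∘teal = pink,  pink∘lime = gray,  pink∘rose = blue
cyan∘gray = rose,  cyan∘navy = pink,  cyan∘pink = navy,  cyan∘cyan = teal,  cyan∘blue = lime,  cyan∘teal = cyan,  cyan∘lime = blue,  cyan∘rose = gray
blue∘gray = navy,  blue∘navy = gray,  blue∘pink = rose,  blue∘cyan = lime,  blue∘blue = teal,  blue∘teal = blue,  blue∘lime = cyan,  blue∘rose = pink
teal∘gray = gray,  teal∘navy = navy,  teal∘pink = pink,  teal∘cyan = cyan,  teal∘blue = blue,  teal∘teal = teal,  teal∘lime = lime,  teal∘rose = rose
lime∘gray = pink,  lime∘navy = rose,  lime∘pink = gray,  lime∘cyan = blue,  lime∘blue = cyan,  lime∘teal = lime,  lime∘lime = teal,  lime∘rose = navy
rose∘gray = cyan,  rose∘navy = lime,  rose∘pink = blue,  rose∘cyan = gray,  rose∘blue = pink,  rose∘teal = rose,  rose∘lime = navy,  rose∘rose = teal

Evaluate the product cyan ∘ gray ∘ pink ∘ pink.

rose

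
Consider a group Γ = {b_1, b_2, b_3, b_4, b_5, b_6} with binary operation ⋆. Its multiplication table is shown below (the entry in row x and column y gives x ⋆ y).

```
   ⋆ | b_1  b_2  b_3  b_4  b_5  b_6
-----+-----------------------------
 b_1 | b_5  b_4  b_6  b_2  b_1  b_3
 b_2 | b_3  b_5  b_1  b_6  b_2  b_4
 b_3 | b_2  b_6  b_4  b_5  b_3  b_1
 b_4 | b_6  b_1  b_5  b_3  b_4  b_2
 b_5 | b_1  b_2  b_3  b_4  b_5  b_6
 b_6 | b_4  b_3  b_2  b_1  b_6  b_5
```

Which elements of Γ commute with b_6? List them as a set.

Compare row b_6 with column b_6 entry by entry.
b_3 ⋆ b_6 = b_1 but b_6 ⋆ b_3 = b_2, so b_3 does not.
Collecting the elements that commute with b_6: C(b_6) = {b_5, b_6}.

{b_5, b_6}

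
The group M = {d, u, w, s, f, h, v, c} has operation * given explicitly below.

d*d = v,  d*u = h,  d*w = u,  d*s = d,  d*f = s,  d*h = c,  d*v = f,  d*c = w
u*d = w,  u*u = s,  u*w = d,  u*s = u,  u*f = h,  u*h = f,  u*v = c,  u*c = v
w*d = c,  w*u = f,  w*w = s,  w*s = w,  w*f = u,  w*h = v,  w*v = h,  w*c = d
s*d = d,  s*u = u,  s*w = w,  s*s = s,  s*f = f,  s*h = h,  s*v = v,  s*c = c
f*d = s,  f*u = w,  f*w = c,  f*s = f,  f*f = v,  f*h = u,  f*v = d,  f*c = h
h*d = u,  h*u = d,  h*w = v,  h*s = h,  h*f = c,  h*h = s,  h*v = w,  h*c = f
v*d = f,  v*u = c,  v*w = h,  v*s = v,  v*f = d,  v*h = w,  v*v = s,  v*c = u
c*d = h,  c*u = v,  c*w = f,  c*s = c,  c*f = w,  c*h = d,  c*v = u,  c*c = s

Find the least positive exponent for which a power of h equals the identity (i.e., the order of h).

The identity element is s (its row matches the header).
h^1 = h
h^2 = h*h = s
The first power of h equal to the identity is h^2, so ord(h) = 2.

2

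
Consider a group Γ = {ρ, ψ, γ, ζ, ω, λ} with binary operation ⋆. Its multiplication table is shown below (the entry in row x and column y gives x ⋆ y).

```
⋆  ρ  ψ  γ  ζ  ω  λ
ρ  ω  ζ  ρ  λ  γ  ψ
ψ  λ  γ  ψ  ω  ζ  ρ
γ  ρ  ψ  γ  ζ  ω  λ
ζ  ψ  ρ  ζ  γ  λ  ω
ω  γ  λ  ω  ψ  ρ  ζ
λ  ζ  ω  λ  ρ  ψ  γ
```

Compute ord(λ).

2

The identity element is γ (its row matches the header).
λ^1 = λ
λ^2 = λ ⋆ λ = γ
The first power of λ equal to the identity is λ^2, so ord(λ) = 2.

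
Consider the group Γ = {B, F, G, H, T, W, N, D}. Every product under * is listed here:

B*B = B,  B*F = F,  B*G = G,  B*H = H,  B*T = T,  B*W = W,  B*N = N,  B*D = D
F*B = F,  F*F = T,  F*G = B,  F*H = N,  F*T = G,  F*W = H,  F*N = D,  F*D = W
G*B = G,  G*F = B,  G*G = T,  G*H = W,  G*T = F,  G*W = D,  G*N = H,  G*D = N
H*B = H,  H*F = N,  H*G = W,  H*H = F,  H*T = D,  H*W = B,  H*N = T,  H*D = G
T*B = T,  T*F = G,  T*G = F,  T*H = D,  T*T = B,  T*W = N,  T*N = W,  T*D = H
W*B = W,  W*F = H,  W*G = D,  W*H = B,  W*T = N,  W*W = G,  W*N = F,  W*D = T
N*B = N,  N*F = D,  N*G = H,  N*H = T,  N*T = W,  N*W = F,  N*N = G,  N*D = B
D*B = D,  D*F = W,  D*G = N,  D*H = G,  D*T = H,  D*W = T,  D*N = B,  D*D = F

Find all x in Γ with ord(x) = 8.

Identity is B. Compute the order of each non-identity element by repeated multiplication:
  F: F → T → G → B  (order 4)
  G: G → T → F → B  (order 4)
  H: H → F → N → T → D → G → W → B  (order 8)
  T: T → B  (order 2)
  W: W → G → D → T → N → F → H → B  (order 8)
  N: N → G → H → T → W → F → D → B  (order 8)
  D: D → F → W → T → H → G → N → B  (order 8)
Elements of order 8: {D, H, N, W}.

{D, H, N, W}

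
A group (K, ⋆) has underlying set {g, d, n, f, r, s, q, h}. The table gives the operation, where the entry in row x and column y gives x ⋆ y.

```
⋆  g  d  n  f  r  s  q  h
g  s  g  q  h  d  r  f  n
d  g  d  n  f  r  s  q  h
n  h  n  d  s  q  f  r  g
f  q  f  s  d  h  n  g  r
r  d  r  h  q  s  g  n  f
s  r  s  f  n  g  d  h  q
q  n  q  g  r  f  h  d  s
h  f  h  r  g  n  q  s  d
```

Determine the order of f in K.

The identity element is d (its row matches the header).
f^1 = f
f^2 = f ⋆ f = d
The first power of f equal to the identity is f^2, so ord(f) = 2.

2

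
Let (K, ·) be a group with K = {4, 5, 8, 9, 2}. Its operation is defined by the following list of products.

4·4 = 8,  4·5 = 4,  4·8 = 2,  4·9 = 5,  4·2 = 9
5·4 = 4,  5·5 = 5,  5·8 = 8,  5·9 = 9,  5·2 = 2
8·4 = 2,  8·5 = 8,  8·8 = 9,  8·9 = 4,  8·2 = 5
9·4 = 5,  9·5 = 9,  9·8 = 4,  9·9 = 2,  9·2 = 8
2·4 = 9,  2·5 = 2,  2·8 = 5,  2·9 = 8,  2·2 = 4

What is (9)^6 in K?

9^1 = 9
9^2 = 9·9 = 2
9^3 = 2·9 = 8
9^4 = 8·9 = 4
9^5 = 4·9 = 5
9^6 = 5·9 = 9

9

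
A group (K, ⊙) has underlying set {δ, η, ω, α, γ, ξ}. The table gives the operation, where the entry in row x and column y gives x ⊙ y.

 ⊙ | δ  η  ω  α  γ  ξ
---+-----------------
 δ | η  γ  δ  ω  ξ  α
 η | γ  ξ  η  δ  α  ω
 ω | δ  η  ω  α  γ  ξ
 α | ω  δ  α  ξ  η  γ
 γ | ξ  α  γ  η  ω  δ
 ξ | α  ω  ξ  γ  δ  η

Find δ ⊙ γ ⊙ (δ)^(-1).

The identity is ω. In row δ, the entry ω sits in column α, so δ^(-1) = α.
δ ⊙ γ = ξ
ξ ⊙ α = γ

γ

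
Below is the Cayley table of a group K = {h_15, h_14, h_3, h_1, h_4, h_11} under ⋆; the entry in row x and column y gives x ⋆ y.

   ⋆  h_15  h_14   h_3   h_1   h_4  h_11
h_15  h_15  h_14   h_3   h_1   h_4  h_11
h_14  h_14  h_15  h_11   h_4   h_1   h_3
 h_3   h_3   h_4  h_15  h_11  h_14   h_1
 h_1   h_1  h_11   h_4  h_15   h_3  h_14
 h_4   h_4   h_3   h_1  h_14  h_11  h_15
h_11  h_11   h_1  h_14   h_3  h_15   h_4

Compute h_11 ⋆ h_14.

h_1

Read row h_11, column h_14: h_11 ⋆ h_14 = h_1.
(Structurally, K here is isomorphic to the symmetric group S_3.)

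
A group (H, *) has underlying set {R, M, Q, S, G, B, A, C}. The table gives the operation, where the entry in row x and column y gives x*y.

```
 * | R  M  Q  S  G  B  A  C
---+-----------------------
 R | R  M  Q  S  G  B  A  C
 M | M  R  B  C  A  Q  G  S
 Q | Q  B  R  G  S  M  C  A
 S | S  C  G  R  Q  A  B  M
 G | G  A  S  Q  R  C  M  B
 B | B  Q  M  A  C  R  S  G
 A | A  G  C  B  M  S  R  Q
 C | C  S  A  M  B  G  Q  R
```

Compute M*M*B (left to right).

M*M = R
R*B = B
(Structurally, H here is isomorphic to the elementary abelian group (Z_2)^3.)

B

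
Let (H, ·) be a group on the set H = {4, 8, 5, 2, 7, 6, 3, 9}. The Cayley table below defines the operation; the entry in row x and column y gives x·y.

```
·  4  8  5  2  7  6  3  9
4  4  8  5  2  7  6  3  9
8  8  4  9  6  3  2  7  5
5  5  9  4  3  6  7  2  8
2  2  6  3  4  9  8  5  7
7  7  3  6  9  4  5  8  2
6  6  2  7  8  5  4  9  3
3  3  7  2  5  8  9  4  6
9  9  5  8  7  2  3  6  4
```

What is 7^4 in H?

4

7^1 = 7
7^2 = 7·7 = 4
7^3 = 4·7 = 7
7^4 = 7·7 = 4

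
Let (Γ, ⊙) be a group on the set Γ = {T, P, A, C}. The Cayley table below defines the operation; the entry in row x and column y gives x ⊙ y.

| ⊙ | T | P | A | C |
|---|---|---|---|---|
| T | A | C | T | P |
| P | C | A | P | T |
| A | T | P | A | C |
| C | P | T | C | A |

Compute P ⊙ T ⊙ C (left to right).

A

P ⊙ T = C
C ⊙ C = A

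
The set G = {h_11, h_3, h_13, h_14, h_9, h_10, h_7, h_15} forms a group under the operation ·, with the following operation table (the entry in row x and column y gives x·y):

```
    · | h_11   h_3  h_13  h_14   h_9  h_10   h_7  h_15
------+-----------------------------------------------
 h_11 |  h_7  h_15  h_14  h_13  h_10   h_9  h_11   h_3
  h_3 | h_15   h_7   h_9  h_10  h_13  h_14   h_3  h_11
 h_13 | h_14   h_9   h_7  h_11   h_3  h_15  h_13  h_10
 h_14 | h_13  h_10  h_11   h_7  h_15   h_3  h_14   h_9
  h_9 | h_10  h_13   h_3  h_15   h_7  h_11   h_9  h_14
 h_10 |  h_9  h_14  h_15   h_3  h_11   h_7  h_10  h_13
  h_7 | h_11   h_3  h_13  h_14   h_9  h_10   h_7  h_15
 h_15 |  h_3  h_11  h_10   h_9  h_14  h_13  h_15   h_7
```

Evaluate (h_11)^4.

h_11^1 = h_11
h_11^2 = h_11·h_11 = h_7
h_11^3 = h_7·h_11 = h_11
h_11^4 = h_11·h_11 = h_7

h_7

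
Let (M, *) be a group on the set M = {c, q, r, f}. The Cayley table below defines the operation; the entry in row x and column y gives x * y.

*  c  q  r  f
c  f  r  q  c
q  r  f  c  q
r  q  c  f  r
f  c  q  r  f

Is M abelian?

Check whether the table is symmetric across its main diagonal.
Every entry (row x, col y) equals the entry (row y, col x), so M is abelian.

Yes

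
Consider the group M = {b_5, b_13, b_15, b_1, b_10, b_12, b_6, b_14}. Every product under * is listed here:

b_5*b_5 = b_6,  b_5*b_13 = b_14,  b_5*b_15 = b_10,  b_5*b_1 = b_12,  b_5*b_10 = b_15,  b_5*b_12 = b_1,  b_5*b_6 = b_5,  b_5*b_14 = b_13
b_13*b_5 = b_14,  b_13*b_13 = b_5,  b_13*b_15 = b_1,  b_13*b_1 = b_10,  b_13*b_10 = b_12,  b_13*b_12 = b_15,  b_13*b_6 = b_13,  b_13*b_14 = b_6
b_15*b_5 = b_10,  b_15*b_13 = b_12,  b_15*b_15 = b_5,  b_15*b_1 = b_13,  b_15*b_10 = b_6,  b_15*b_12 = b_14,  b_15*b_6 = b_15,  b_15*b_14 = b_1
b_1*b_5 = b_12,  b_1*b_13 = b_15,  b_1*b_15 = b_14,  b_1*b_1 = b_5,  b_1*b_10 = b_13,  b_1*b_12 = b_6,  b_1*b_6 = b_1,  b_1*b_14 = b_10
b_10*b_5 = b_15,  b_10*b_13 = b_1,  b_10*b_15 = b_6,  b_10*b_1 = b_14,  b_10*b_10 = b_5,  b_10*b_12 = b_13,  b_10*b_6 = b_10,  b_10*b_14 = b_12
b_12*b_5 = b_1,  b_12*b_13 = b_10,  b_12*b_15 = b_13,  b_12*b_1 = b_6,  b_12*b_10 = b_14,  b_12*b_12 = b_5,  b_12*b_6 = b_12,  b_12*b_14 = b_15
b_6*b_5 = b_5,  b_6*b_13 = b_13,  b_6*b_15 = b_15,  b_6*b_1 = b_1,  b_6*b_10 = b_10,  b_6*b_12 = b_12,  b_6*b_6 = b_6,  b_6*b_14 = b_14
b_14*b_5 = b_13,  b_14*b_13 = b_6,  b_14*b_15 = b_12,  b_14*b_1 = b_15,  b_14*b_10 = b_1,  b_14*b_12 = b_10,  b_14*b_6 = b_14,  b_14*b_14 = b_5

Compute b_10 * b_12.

b_13

Read row b_10, column b_12: b_10 * b_12 = b_13.
(Structurally, M here is isomorphic to the quaternion group Q_8.)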